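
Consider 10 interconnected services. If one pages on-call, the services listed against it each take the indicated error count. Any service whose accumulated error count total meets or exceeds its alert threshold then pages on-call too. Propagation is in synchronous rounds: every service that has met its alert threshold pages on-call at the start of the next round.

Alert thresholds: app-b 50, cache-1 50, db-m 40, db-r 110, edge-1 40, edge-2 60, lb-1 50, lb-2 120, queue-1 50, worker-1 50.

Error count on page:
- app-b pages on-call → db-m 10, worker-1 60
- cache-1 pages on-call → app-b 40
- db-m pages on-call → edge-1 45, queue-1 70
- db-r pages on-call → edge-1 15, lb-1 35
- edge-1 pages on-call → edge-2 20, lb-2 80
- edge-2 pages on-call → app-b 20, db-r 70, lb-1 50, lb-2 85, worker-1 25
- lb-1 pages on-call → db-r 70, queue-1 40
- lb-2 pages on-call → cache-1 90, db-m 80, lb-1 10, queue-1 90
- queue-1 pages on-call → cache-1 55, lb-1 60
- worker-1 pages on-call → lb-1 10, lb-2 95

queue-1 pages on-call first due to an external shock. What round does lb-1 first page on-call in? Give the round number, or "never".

Round 1 — queue-1 pages on-call (initial).
  cache-1: +55 → 55 ≥ 50
  lb-1: +60 → 60 ≥ 50
Round 2 — cache-1, lb-1 page on-call.
  app-b: +40 → 40 < 50
  db-r: +70 → 70 < 110
No further pages.

2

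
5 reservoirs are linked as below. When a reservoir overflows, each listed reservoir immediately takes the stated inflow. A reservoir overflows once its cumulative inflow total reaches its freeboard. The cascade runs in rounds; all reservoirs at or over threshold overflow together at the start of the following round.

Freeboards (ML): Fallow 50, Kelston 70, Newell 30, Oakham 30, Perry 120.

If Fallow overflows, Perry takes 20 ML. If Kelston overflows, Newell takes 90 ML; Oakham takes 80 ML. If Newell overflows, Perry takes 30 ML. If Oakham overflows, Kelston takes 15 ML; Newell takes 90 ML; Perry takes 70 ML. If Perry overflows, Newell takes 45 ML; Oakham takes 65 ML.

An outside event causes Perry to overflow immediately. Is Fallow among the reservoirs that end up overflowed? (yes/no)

no

Round 1 — Perry overflows (initial).
  Newell: +45 → 45 ≥ 30
  Oakham: +65 → 65 ≥ 30
Round 2 — Newell, Oakham overflow.
  Kelston: +15 → 15 < 70
No further overflows.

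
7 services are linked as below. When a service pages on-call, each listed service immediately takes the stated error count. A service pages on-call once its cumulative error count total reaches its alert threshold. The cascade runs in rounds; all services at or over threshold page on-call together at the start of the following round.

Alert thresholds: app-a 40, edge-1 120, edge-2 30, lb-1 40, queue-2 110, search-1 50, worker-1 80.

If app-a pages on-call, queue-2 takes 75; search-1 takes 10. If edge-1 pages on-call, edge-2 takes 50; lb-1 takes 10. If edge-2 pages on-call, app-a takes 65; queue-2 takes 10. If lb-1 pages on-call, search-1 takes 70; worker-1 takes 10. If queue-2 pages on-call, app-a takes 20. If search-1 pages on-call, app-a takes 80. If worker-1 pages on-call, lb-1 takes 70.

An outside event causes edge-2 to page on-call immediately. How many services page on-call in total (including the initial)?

Round 1 — edge-2 pages on-call (initial).
  app-a: +65 → 65 ≥ 40
  queue-2: +10 → 10 < 110
Round 2 — app-a pages on-call.
  queue-2: +75 → 85 < 110
  search-1: +10 → 10 < 50
No further pages.

2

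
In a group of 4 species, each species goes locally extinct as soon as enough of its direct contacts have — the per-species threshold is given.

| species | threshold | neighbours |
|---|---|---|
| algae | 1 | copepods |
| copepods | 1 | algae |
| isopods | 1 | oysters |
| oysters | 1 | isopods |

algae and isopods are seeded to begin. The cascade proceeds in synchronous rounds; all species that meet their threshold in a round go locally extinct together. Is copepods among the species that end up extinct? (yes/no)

Round 1 — algae, isopods go locally extinct (initial).
Round 2 — checking thresholds:
  copepods: 1 of 1 neighbours ≥ 1, goes locally extinct.
  oysters: 1 of 1 neighbours ≥ 1, goes locally extinct.
Round 3 — no new extinctions; cascade stops.

yes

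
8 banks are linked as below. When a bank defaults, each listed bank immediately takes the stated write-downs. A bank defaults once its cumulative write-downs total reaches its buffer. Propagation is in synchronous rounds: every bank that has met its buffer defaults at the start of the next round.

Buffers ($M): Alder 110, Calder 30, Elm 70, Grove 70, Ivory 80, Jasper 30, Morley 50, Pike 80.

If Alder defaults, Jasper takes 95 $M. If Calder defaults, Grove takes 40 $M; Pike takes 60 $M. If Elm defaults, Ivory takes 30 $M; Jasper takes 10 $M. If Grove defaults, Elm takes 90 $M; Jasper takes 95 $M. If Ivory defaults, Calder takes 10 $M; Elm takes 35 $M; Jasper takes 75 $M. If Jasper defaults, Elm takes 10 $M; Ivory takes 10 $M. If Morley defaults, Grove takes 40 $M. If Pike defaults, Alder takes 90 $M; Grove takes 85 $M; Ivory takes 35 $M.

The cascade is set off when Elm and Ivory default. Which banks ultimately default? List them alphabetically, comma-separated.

Elm, Ivory, Jasper

Round 1 — Elm, Ivory default (initial).
  Calder: +10 → 10 < 30
  Jasper: +10+75 → 85 ≥ 30
Round 2 — Jasper defaults.
No further defaults.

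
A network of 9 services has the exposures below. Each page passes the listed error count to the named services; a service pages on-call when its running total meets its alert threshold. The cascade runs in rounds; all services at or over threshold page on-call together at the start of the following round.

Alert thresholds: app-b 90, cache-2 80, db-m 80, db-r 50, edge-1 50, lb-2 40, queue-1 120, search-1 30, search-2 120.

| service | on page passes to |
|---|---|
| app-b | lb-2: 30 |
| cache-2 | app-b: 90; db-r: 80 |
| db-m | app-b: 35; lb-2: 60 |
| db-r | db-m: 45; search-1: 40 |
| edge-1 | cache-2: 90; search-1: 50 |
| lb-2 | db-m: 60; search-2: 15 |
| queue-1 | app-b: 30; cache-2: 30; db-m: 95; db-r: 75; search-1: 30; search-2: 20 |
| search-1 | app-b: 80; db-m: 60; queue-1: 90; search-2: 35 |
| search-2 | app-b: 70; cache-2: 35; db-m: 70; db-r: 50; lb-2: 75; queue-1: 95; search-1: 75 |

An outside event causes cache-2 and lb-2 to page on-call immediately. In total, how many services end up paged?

6

Round 1 — cache-2, lb-2 page on-call (initial).
  app-b: +90 → 90 ≥ 90
  db-m: +60 → 60 < 80
  db-r: +80 → 80 ≥ 50
  search-2: +15 → 15 < 120
Round 2 — app-b, db-r page on-call.
  db-m: +45 → 105 ≥ 80
  search-1: +40 → 40 ≥ 30
Round 3 — db-m, search-1 page on-call.
  queue-1: +90 → 90 < 120
  search-2: +35 → 50 < 120
No further pages.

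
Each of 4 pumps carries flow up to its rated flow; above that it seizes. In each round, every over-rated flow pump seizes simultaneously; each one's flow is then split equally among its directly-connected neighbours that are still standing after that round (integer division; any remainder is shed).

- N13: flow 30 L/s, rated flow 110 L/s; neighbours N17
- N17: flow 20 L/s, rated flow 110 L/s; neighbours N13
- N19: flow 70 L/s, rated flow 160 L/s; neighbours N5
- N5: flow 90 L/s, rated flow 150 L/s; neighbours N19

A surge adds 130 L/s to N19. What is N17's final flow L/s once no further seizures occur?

20

Round 1 — N19 at 200 > 160. N19 seizes.
  N19 sheds 200 L/s to N5: 200 each.
    N5: 90+200 = 290 > 150
Round 2 — N5 seizes.
  N5 sheds 290 L/s: no online neighbours, lost.
No further seizures.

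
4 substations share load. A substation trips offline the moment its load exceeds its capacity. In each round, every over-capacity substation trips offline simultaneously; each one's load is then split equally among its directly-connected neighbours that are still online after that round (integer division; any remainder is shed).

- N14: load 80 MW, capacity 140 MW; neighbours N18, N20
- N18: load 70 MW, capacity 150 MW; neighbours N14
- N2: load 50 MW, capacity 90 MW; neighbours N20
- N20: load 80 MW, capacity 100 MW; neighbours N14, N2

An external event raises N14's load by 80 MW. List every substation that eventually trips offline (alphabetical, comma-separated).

N14, N2, N20

Round 1 — N14 at 160 > 140. N14 trips offline.
  N14 sheds 160 MW to N18, N20: 80 each.
    N18: 70+80 = 150 ≤ 150
    N20: 80+80 = 160 > 100
Round 2 — N20 trips offline.
  N20 sheds 160 MW to N2: 160 each.
    N2: 50+160 = 210 > 90
Round 3 — N2 trips offline.
  N2 sheds 210 MW: no online neighbours, lost.
No further trips.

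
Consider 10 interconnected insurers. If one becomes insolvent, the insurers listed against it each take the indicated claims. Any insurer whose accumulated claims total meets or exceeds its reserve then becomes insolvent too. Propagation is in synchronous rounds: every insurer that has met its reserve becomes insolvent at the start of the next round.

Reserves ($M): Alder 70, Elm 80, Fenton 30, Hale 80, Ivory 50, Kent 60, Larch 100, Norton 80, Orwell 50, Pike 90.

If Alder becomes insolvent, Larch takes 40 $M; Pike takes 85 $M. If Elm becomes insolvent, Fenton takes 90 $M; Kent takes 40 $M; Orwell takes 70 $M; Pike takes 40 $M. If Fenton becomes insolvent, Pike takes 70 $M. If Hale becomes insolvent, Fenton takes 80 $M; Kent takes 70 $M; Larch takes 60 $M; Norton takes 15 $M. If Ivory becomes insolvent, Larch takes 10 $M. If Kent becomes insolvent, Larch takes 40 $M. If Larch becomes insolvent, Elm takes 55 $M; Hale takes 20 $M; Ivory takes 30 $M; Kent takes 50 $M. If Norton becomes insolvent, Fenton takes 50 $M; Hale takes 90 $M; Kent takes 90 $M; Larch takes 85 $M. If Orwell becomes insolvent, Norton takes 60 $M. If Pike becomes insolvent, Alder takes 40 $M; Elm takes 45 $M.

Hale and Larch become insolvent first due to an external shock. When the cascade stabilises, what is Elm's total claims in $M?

55

Round 1 — Hale, Larch become insolvent (initial).
  Elm: +55 → 55 < 80
  Fenton: +80 → 80 ≥ 30
  Ivory: +30 → 30 < 50
  Kent: +70+50 → 120 ≥ 60
  Norton: +15 → 15 < 80
Round 2 — Fenton, Kent become insolvent.
  Pike: +70 → 70 < 90
No further insolvencies.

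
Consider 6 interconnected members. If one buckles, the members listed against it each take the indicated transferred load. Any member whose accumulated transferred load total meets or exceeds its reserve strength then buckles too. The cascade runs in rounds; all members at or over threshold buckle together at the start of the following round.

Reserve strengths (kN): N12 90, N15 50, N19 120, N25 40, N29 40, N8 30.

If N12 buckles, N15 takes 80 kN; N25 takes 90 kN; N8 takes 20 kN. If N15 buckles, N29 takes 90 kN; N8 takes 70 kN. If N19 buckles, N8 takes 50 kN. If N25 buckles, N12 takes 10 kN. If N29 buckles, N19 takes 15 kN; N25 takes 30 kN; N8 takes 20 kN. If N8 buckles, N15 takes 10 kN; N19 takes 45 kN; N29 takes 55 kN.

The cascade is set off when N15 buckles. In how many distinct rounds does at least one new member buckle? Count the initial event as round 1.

Round 1 — N15 buckles (initial).
  N29: +90 → 90 ≥ 40
  N8: +70 → 70 ≥ 30
Round 2 — N29, N8 buckle.
  N19: +15+45 → 60 < 120
  N25: +30 → 30 < 40
No further bucklings.

2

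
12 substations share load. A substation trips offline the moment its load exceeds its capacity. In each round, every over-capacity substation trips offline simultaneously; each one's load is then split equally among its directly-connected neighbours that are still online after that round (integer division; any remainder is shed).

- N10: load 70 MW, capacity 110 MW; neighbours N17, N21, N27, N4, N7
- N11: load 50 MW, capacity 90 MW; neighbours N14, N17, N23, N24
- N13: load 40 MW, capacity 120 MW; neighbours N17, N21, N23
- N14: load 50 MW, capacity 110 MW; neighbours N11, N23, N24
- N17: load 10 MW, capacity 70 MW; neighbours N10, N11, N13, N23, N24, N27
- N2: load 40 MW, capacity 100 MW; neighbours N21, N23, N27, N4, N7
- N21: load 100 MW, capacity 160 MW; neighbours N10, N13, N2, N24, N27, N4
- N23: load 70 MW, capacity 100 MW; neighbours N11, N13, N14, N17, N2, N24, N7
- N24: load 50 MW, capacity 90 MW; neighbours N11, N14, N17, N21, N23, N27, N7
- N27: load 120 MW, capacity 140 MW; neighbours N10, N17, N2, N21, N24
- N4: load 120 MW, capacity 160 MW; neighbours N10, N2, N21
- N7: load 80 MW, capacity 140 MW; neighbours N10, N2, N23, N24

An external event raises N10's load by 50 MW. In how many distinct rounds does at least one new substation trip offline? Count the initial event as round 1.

2

Round 1 — N10 at 120 > 110. N10 trips offline.
  N10 sheds 120 MW to N17, N21, N27, N4, N7: 24 each.
    N17: 10+24 = 34 ≤ 70
    N21: 100+24 = 124 ≤ 160
    N27: 120+24 = 144 > 140
    N4: 120+24 = 144 ≤ 160
    N7: 80+24 = 104 ≤ 140
Round 2 — N27 trips offline.
  N27 sheds 144 MW to N17, N2, N21, N24: 36 each.
    N17: 34+36 = 70 ≤ 70
    N2: 40+36 = 76 ≤ 100
    N21: 124+36 = 160 ≤ 160
    N24: 50+36 = 86 ≤ 90
No further trips.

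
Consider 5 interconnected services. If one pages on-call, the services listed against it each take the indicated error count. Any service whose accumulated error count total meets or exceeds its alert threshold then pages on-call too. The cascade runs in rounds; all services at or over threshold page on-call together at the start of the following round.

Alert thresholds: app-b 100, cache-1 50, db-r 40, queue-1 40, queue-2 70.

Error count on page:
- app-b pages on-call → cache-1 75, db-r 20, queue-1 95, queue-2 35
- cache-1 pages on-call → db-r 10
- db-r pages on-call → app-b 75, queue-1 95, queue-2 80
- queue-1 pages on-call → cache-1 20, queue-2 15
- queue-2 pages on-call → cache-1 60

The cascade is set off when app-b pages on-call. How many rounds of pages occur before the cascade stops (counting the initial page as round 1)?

2

Round 1 — app-b pages on-call (initial).
  cache-1: +75 → 75 ≥ 50
  db-r: +20 → 20 < 40
  queue-1: +95 → 95 ≥ 40
  queue-2: +35 → 35 < 70
Round 2 — cache-1, queue-1 page on-call.
  db-r: +10 → 30 < 40
  queue-2: +15 → 50 < 70
No further pages.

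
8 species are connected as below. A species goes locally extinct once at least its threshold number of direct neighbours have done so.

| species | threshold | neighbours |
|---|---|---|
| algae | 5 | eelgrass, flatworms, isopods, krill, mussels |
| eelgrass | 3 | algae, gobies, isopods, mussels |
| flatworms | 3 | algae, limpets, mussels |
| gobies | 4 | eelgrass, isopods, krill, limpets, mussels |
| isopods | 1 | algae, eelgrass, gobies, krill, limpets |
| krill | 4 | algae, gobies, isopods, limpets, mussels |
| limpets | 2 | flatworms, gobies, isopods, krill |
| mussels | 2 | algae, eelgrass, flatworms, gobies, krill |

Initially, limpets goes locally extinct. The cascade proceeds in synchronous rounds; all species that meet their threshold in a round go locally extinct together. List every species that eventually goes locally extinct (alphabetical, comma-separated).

isopods, limpets

Round 1 — limpets goes locally extinct (initial).
Round 2 — checking thresholds:
  flatworms: 1 of 3 neighbours < 3, not yet.
  gobies: 1 of 5 neighbours < 4, not yet.
  isopods: 1 of 5 neighbours ≥ 1, goes locally extinct.
  krill: 1 of 5 neighbours < 4, not yet.
Round 3 — no new extinctions; cascade stops.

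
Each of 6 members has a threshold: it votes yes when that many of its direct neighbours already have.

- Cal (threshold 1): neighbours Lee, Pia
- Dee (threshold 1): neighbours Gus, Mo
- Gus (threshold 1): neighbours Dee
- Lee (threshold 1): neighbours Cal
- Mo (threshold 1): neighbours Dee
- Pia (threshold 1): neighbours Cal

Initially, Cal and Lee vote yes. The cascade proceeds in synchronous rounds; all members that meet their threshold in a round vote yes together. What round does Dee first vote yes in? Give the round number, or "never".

Round 1 — Cal, Lee vote yes (initial).
Round 2 — checking thresholds:
  Pia: 1 of 1 neighbours ≥ 1, votes yes.
Round 3 — no new yes votes; cascade stops.

never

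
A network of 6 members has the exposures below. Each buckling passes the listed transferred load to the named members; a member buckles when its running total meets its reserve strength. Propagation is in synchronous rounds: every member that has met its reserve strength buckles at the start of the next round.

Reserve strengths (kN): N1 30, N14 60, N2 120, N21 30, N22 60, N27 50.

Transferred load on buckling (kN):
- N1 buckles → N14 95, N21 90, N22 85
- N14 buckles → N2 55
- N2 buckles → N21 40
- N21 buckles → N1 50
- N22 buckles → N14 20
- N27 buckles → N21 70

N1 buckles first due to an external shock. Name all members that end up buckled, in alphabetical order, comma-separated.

N1, N14, N21, N22

Round 1 — N1 buckles (initial).
  N14: +95 → 95 ≥ 60
  N21: +90 → 90 ≥ 30
  N22: +85 → 85 ≥ 60
Round 2 — N14, N21, N22 buckle.
  N2: +55 → 55 < 120
No further bucklings.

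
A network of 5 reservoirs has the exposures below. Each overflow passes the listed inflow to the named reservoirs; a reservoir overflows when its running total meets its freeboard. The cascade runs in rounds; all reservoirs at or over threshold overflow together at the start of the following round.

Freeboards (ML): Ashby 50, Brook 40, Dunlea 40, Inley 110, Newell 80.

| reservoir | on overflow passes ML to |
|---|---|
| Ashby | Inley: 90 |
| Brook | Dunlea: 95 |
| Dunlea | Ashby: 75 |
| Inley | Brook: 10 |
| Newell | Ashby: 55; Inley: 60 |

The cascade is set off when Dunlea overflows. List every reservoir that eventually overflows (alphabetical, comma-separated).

Ashby, Dunlea

Round 1 — Dunlea overflows (initial).
  Ashby: +75 → 75 ≥ 50
Round 2 — Ashby overflows.
  Inley: +90 → 90 < 110
No further overflows.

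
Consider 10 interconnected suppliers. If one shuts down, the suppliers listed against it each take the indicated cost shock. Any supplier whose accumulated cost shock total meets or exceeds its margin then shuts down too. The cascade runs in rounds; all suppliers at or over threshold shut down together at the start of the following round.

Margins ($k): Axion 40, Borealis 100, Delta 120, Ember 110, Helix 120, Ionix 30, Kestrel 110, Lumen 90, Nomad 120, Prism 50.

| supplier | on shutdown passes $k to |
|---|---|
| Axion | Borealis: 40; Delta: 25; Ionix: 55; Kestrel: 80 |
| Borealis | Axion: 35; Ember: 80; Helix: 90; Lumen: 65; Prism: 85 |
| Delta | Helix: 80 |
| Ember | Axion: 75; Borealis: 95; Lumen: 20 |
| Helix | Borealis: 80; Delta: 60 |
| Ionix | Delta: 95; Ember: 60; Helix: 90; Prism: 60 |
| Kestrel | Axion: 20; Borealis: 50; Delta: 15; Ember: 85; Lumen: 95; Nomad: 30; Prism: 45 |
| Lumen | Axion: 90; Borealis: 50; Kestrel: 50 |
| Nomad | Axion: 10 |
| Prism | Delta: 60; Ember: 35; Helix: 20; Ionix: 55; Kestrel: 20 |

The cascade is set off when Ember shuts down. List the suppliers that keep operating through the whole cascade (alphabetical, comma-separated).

Round 1 — Ember shuts down (initial).
  Axion: +75 → 75 ≥ 40
  Borealis: +95 → 95 < 100
  Lumen: +20 → 20 < 90
Round 2 — Axion shuts down.
  Borealis: +40 → 135 ≥ 100
  Delta: +25 → 25 < 120
  Ionix: +55 → 55 ≥ 30
  Kestrel: +80 → 80 < 110
Round 3 — Borealis, Ionix shut down.
  Delta: +95 → 120 ≥ 120
  Helix: +90+90 → 180 ≥ 120
  Lumen: +65 → 85 < 90
  Prism: +85+60 → 145 ≥ 50
Round 4 — Delta, Helix, Prism shut down.
  Kestrel: +20 → 100 < 110
No further shutdowns.

Kestrel, Lumen, Nomad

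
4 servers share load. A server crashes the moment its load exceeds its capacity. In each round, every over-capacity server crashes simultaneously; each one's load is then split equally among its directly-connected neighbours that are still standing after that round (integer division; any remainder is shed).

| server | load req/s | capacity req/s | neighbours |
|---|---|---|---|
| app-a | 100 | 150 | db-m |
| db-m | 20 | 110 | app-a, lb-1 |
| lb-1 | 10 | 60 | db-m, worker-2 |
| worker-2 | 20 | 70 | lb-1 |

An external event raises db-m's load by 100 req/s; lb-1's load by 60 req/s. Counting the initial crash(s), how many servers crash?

4

Round 1 — db-m at 120 > 110; lb-1 at 70 > 60. db-m, lb-1 crash.
  db-m sheds 120 req/s to app-a: 120 each.
    app-a: 100+120 = 220 > 150
  lb-1 sheds 70 req/s to worker-2: 70 each.
    worker-2: 20+70 = 90 > 70
Round 2 — app-a, worker-2 crash.
  app-a sheds 220 req/s: no online neighbours, lost.
  worker-2 sheds 90 req/s: no online neighbours, lost.
No further crashes.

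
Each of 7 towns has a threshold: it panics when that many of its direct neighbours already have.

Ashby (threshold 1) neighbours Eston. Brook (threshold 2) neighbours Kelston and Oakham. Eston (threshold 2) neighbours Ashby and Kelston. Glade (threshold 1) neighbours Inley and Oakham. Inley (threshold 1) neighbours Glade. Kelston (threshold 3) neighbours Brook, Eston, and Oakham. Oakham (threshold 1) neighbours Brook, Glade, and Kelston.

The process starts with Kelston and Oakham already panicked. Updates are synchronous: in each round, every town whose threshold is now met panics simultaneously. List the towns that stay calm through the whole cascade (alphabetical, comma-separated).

Round 1 — Kelston, Oakham panic (initial).
Round 2 — checking thresholds:
  Brook: 2 of 2 neighbours ≥ 2, panics.
  Eston: 1 of 2 neighbours < 2, below threshold.
  Glade: 1 of 2 neighbours ≥ 1, panics.
Round 3 — checking thresholds:
  Eston: 1 of 2 neighbours < 2, below threshold.
  Inley: 1 of 1 neighbours ≥ 1, panics.
Round 4 — no new panics; cascade stops.

Ashby, Eston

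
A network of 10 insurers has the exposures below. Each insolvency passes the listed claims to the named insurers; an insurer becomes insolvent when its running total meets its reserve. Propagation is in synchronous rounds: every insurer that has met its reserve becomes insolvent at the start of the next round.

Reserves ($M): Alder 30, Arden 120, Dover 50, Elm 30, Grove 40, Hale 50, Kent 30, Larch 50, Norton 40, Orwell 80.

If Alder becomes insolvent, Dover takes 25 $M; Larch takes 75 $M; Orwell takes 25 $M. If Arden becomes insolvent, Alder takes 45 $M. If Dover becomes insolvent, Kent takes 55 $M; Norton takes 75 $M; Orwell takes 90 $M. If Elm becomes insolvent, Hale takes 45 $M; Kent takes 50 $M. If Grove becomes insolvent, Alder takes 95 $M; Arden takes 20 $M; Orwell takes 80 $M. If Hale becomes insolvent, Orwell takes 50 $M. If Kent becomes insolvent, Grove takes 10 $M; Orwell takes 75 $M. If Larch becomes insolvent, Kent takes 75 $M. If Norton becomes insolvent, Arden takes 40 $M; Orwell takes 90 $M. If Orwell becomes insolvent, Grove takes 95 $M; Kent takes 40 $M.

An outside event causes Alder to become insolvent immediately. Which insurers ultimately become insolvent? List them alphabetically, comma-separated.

Round 1 — Alder becomes insolvent (initial).
  Dover: +25 → 25 < 50
  Larch: +75 → 75 ≥ 50
  Orwell: +25 → 25 < 80
Round 2 — Larch becomes insolvent.
  Kent: +75 → 75 ≥ 30
Round 3 — Kent becomes insolvent.
  Grove: +10 → 10 < 40
  Orwell: +75 → 100 ≥ 80
Round 4 — Orwell becomes insolvent.
  Grove: +95 → 105 ≥ 40
Round 5 — Grove becomes insolvent.
  Arden: +20 → 20 < 120
No further insolvencies.

Alder, Grove, Kent, Larch, Orwell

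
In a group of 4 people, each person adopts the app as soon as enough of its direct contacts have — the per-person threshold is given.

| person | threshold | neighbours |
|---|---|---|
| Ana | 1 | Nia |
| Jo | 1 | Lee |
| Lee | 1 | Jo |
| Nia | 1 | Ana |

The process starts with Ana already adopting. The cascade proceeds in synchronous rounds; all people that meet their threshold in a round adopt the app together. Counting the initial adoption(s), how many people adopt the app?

Round 1 — Ana adopts the app (initial).
Round 2 — checking thresholds:
  Nia: 1 of 1 neighbours ≥ 1, adopts the app.
Round 3 — no new adoptions; cascade stops.

2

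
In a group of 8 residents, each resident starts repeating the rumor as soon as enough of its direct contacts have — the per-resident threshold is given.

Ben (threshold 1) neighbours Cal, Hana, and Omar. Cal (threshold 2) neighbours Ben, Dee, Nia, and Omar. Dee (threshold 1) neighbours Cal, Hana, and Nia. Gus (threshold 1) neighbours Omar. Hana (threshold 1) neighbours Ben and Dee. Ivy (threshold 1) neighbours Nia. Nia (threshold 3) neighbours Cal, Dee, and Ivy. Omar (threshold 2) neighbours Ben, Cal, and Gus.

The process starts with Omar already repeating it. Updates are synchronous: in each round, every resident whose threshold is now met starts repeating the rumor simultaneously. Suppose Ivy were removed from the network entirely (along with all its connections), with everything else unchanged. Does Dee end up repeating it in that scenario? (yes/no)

yes

With Ivy removed:
Round 1 — Omar starts repeating the rumor (initial).
Round 2 — checking thresholds:
  Ben: 1 of 3 neighbours ≥ 1, starts repeating the rumor.
  Cal: 1 of 4 neighbours < 2, below threshold.
  Gus: 1 of 1 neighbours ≥ 1, starts repeating the rumor.
Round 3 — checking thresholds:
  Cal: 2 of 4 neighbours ≥ 2, starts repeating the rumor.
  Hana: 1 of 2 neighbours ≥ 1, starts repeating the rumor.
Round 4 — checking thresholds:
  Dee: 2 of 3 neighbours ≥ 1, starts repeating the rumor.
  Nia: 1 of 2 neighbours < 3, below threshold.
Round 5 — no new spreads; cascade stops.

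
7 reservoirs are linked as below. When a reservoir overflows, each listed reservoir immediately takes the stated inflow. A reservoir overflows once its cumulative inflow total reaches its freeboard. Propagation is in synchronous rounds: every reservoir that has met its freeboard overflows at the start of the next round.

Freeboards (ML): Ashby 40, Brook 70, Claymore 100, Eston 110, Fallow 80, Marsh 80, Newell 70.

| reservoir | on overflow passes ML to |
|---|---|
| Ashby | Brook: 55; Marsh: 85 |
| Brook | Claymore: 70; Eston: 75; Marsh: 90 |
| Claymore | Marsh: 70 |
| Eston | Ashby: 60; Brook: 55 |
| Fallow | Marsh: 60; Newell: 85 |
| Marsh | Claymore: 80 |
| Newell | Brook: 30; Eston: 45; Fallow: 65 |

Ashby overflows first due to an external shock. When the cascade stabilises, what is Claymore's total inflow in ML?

80

Round 1 — Ashby overflows (initial).
  Brook: +55 → 55 < 70
  Marsh: +85 → 85 ≥ 80
Round 2 — Marsh overflows.
  Claymore: +80 → 80 < 100
No further overflows.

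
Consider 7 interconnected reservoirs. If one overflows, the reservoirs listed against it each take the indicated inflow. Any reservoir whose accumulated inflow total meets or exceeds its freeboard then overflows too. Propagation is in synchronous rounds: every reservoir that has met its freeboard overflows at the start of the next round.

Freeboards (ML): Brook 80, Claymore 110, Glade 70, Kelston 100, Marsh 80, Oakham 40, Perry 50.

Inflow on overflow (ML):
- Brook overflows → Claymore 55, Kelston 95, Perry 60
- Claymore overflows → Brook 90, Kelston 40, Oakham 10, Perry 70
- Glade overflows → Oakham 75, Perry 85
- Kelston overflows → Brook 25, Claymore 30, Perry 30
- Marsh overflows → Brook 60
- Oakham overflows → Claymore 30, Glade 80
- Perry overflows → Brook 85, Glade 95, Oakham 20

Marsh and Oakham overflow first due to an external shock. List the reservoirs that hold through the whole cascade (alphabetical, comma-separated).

Claymore, Kelston

Round 1 — Marsh, Oakham overflow (initial).
  Brook: +60 → 60 < 80
  Claymore: +30 → 30 < 110
  Glade: +80 → 80 ≥ 70
Round 2 — Glade overflows.
  Perry: +85 → 85 ≥ 50
Round 3 — Perry overflows.
  Brook: +85 → 145 ≥ 80
Round 4 — Brook overflows.
  Claymore: +55 → 85 < 110
  Kelston: +95 → 95 < 100
No further overflows.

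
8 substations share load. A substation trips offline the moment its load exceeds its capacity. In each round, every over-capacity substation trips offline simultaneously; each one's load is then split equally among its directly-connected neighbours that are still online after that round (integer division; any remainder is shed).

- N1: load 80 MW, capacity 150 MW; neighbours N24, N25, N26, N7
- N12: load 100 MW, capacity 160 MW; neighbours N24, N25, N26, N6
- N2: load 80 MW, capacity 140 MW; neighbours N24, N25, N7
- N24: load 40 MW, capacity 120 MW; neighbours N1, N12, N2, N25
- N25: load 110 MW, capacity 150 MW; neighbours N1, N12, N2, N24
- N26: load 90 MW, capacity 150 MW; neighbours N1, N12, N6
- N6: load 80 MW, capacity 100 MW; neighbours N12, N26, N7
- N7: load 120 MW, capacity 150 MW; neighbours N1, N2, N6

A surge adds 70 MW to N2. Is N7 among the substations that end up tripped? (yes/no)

Round 1 — N2 at 150 > 140. N2 trips offline.
  N2 sheds 150 MW to N24, N25, N7: 50 each.
    N24: 40+50 = 90 ≤ 120
    N25: 110+50 = 160 > 150
    N7: 120+50 = 170 > 150
Round 2 — N25, N7 trip offline.
  N25 sheds 160 MW to N1, N12, N24: 53 each (1 lost).
    N1: 80+53 = 133 ≤ 150
    N12: 100+53 = 153 ≤ 160
    N24: 90+53 = 143 > 120
  N7 sheds 170 MW to N1, N6: 85 each.
    N1: 133+85 = 218 > 150
    N6: 80+85 = 165 > 100
Round 3 — N1, N24, N6 trip offline.
  N1 sheds 218 MW to N26: 218 each.
    N26: 90+218 = 308 > 150
  N24 sheds 143 MW to N12: 143 each.
    N12: 153+143 = 296 > 160
  N6 sheds 165 MW to N12, N26: 82 each (1 lost).
    N12: 296+82 = 378 > 160
    N26: 308+82 = 390 > 150
Round 4 — N12, N26 trip offline.
  N12 sheds 378 MW: no online neighbours, lost.
  N26 sheds 390 MW: no online neighbours, lost.
No further trips.

yes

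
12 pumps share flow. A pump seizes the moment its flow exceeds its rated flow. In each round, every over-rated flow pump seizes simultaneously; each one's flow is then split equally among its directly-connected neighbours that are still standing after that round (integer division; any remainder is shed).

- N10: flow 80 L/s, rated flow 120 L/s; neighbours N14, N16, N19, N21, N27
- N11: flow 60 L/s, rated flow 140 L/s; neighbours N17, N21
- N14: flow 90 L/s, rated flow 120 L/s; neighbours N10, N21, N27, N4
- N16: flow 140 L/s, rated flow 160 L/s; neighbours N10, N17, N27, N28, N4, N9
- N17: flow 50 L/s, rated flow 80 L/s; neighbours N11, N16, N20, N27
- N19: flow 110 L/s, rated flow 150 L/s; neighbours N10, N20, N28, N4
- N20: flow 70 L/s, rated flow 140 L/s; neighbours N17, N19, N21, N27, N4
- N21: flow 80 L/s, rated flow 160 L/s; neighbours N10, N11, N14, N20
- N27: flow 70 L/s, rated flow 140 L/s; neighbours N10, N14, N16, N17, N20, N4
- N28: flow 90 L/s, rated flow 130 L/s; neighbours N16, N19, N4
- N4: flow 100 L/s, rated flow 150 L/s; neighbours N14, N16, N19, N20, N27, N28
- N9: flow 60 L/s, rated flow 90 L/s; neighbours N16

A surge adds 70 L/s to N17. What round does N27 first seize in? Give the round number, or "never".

never

Round 1 — N17 at 120 > 80. N17 seizes.
  N17 sheds 120 L/s to N11, N16, N20, N27: 30 each.
    N11: 60+30 = 90 ≤ 140
    N16: 140+30 = 170 > 160
    N20: 70+30 = 100 ≤ 140
    N27: 70+30 = 100 ≤ 140
Round 2 — N16 seizes.
  N16 sheds 170 L/s to N10, N27, N28, N4, N9: 34 each.
    N10: 80+34 = 114 ≤ 120
    N27: 100+34 = 134 ≤ 140
    N28: 90+34 = 124 ≤ 130
    N4: 100+34 = 134 ≤ 150
    N9: 60+34 = 94 > 90
Round 3 — N9 seizes.
  N9 sheds 94 L/s: no online neighbours, lost.
No further seizures.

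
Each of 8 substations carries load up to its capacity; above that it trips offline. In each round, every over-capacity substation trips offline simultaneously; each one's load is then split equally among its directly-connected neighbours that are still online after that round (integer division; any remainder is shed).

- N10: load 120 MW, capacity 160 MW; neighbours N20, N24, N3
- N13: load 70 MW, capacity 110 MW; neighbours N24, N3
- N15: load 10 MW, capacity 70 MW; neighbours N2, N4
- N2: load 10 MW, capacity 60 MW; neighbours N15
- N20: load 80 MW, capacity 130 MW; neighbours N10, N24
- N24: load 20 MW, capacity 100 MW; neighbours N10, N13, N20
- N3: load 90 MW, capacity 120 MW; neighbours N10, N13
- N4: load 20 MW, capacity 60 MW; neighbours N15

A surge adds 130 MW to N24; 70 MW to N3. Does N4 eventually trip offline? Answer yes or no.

Round 1 — N24 at 150 > 100; N3 at 160 > 120. N24, N3 trip offline.
  N24 sheds 150 MW to N10, N13, N20: 50 each.
    N10: 120+50 = 170 > 160
    N13: 70+50 = 120 > 110
    N20: 80+50 = 130 ≤ 130
  N3 sheds 160 MW to N10, N13: 80 each.
    N10: 170+80 = 250 > 160
    N13: 120+80 = 200 > 110
Round 2 — N10, N13 trip offline.
  N10 sheds 250 MW to N20: 250 each.
    N20: 130+250 = 380 > 130
  N13 sheds 200 MW: no online neighbours, lost.
Round 3 — N20 trips offline.
  N20 sheds 380 MW: no online neighbours, lost.
No further trips.

no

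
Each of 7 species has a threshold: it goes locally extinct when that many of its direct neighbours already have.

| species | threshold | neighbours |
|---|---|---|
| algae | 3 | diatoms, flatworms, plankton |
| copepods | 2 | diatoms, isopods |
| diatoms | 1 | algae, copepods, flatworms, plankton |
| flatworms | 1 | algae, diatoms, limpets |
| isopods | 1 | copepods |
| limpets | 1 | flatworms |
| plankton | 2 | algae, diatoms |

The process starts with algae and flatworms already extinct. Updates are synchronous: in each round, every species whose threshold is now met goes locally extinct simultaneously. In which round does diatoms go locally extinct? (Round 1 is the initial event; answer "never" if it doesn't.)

Round 1 — algae, flatworms go locally extinct (initial).
Round 2 — checking thresholds:
  diatoms: 2 of 4 neighbours ≥ 1, goes locally extinct.
  limpets: 1 of 1 neighbours ≥ 1, goes locally extinct.
  plankton: 1 of 2 neighbours < 2, below threshold.
Round 3 — checking thresholds:
  copepods: 1 of 2 neighbours < 2, below threshold.
  plankton: 2 of 2 neighbours ≥ 2, goes locally extinct.
Round 4 — no new extinctions; cascade stops.

2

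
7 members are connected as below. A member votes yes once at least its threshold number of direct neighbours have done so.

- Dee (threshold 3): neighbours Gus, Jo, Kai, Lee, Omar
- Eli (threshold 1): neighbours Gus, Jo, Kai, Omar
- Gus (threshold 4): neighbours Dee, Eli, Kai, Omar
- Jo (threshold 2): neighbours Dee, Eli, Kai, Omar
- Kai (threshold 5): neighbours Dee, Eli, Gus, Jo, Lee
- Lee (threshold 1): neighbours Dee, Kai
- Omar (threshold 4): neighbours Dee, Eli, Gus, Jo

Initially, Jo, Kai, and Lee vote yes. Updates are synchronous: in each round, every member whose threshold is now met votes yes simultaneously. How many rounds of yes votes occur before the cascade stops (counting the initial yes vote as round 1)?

Round 1 — Jo, Kai, Lee vote yes (initial).
Round 2 — checking thresholds:
  Dee: 3 of 5 neighbours ≥ 3, votes yes.
  Eli: 2 of 4 neighbours ≥ 1, votes yes.
  Gus: 1 of 4 neighbours < 4, not yet.
  Omar: 1 of 4 neighbours < 4, not yet.
Round 3 — no new yes votes; cascade stops.

2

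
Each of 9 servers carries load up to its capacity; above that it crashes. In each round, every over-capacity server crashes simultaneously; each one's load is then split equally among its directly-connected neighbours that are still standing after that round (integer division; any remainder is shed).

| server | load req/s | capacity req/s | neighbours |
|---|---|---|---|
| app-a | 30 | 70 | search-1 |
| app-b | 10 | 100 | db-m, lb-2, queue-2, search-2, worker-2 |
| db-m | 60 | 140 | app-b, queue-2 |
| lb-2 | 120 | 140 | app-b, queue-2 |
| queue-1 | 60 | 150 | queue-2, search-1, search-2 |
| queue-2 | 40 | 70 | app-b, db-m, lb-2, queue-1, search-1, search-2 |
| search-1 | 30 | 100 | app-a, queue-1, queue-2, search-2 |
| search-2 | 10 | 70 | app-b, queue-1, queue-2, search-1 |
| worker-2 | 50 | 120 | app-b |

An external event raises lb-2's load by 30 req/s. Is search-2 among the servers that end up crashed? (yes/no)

no

Round 1 — lb-2 at 150 > 140. lb-2 crashes.
  lb-2 sheds 150 req/s to app-b, queue-2: 75 each.
    app-b: 10+75 = 85 ≤ 100
    queue-2: 40+75 = 115 > 70
Round 2 — queue-2 crashes.
  queue-2 sheds 115 req/s to app-b, db-m, queue-1, search-1, search-2: 23 each.
    app-b: 85+23 = 108 > 100
    db-m: 60+23 = 83 ≤ 140
    queue-1: 60+23 = 83 ≤ 150
    search-1: 30+23 = 53 ≤ 100
    search-2: 10+23 = 33 ≤ 70
Round 3 — app-b crashes.
  app-b sheds 108 req/s to db-m, search-2, worker-2: 36 each.
    db-m: 83+36 = 119 ≤ 140
    search-2: 33+36 = 69 ≤ 70
    worker-2: 50+36 = 86 ≤ 120
No further crashes.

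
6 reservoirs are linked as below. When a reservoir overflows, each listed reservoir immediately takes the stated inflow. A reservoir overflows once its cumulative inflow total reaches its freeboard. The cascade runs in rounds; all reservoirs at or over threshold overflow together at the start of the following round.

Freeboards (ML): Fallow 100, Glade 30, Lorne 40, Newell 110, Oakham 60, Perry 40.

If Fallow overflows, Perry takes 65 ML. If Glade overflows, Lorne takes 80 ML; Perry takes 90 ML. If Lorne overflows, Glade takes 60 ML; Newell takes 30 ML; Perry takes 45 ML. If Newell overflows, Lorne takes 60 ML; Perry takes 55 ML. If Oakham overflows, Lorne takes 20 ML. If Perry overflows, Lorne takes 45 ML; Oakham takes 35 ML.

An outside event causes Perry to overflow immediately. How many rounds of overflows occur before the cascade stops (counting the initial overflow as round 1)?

Round 1 — Perry overflows (initial).
  Lorne: +45 → 45 ≥ 40
  Oakham: +35 → 35 < 60
Round 2 — Lorne overflows.
  Glade: +60 → 60 ≥ 30
  Newell: +30 → 30 < 110
Round 3 — Glade overflows.
No further overflows.

3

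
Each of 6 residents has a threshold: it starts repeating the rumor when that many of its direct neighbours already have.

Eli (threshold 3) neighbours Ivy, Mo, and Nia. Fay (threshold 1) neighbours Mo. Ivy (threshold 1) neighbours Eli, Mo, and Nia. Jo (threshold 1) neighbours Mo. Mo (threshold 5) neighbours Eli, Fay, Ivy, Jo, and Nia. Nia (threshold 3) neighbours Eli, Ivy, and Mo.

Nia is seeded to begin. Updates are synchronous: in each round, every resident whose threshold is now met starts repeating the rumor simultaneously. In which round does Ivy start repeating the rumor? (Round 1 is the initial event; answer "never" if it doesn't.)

Round 1 — Nia starts repeating the rumor (initial).
Round 2 — checking thresholds:
  Eli: 1 of 3 neighbours < 3, holds.
  Ivy: 1 of 3 neighbours ≥ 1, starts repeating the rumor.
  Mo: 1 of 5 neighbours < 5, holds.
Round 3 — no new spreads; cascade stops.

2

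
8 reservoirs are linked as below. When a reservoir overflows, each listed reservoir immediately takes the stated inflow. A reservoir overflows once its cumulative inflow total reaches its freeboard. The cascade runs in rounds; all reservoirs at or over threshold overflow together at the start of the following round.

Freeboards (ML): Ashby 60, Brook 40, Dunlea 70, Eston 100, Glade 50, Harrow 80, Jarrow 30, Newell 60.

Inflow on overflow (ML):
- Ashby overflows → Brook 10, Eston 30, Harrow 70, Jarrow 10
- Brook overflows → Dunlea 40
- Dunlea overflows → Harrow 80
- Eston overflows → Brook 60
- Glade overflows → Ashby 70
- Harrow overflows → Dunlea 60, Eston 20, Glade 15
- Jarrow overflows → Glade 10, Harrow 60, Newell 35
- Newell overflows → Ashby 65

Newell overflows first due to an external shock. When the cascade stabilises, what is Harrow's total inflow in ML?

Round 1 — Newell overflows (initial).
  Ashby: +65 → 65 ≥ 60
Round 2 — Ashby overflows.
  Brook: +10 → 10 < 40
  Eston: +30 → 30 < 100
  Harrow: +70 → 70 < 80
  Jarrow: +10 → 10 < 30
No further overflows.

70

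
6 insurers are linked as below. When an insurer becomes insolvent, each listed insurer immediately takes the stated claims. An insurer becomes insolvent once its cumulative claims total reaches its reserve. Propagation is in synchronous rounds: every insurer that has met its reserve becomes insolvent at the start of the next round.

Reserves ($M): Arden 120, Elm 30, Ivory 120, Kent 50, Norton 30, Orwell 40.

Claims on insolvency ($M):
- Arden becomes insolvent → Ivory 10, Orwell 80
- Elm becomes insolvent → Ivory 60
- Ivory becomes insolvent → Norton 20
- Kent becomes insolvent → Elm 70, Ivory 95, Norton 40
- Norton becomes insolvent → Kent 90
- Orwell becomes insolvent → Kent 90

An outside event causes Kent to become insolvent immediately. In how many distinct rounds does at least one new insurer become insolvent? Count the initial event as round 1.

3

Round 1 — Kent becomes insolvent (initial).
  Elm: +70 → 70 ≥ 30
  Ivory: +95 → 95 < 120
  Norton: +40 → 40 ≥ 30
Round 2 — Elm, Norton become insolvent.
  Ivory: +60 → 155 ≥ 120
Round 3 — Ivory becomes insolvent.
No further insolvencies.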